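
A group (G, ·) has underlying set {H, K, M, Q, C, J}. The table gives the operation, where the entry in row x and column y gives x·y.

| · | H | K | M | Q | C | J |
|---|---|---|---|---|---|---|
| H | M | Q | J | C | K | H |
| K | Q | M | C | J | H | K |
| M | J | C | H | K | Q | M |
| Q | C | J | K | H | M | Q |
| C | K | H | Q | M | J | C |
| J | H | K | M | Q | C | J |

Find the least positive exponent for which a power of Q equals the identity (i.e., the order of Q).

The identity element is J (its row matches the header).
Q^1 = Q
Q^2 = Q·Q = H
Q^3 = H·Q = C
Q^4 = C·Q = M
Q^5 = M·Q = K
Q^6 = K·Q = J
The first power of Q equal to the identity is Q^6, so ord(Q) = 6.

6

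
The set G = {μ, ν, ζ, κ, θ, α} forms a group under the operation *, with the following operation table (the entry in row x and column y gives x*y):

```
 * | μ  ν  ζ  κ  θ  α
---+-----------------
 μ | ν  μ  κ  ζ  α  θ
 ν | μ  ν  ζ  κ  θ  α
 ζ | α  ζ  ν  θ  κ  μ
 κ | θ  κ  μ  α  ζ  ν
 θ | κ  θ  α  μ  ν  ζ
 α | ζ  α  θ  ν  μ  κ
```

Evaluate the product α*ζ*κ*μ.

α*ζ = θ
θ*κ = μ
μ*μ = ν
(Structurally, G here is isomorphic to the symmetric group S_3.)

ν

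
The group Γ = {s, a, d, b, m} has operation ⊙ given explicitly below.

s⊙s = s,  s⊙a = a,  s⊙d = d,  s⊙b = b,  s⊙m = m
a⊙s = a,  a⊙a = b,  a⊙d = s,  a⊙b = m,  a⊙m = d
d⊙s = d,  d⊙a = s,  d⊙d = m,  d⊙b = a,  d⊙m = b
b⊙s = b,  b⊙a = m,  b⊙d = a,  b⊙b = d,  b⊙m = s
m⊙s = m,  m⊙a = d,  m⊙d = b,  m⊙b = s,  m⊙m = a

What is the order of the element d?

5

The identity element is s (its row matches the header).
d^1 = d
d^2 = d ⊙ d = m
d^3 = m ⊙ d = b
d^4 = b ⊙ d = a
d^5 = a ⊙ d = s
The first power of d equal to the identity is d^5, so ord(d) = 5.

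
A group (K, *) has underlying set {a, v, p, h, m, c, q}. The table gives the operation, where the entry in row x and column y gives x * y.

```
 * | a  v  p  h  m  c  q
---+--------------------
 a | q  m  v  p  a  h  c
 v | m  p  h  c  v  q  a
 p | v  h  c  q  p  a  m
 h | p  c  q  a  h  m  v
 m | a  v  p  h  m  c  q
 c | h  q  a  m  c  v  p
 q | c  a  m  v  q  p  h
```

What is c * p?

Read row c, column p: c * p = a.

a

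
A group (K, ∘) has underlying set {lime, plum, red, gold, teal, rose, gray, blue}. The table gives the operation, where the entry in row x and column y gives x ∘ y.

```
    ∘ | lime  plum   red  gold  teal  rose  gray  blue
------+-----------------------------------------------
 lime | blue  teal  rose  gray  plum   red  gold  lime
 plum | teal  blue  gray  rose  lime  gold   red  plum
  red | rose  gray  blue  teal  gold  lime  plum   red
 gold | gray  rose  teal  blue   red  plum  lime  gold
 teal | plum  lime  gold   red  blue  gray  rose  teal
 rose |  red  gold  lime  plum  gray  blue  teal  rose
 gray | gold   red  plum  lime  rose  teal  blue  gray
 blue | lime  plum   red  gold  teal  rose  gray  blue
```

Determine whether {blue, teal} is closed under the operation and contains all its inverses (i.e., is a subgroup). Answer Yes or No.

{blue, teal} contains the identity blue.
Checking products: every product of two elements of {blue, teal} (read from the table) lies in {blue, teal}, so the set is closed.
In a finite group, a nonempty closed subset is a subgroup. So {blue, teal} ≤ K.

Yes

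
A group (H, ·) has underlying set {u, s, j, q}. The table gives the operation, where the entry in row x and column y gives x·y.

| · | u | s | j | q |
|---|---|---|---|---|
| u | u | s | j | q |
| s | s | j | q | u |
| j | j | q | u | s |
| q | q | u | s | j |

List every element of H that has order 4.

{q, s}

Identity is u. Compute the order of each non-identity element by repeated multiplication:
  s: s → j → q → u  (order 4)
  j: j → u  (order 2)
  q: q → j → s → u  (order 4)
Elements of order 4: {q, s}.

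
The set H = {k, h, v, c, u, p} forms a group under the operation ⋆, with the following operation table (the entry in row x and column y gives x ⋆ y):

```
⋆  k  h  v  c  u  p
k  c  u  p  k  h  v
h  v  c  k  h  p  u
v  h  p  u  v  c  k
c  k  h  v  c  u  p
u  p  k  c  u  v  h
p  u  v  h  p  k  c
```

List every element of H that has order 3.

{u, v}

Identity is c. Compute the order of each non-identity element by repeated multiplication:
  k: k → c  (order 2)
  h: h → c  (order 2)
  v: v → u → c  (order 3)
  u: u → v → c  (order 3)
  p: p → c  (order 2)
Elements of order 3: {u, v}.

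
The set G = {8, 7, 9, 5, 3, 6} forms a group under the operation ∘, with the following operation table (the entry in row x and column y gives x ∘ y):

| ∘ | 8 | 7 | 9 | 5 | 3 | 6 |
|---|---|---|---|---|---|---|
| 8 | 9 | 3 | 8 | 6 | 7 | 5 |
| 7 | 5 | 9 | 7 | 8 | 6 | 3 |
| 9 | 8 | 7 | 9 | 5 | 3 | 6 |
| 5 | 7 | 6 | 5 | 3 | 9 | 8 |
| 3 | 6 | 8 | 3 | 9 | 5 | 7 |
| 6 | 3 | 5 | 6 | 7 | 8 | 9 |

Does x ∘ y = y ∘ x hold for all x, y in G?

No

3 ∘ 6 = 7 but 6 ∘ 3 = 8.
Since 3 and 6 do not commute, G is not abelian.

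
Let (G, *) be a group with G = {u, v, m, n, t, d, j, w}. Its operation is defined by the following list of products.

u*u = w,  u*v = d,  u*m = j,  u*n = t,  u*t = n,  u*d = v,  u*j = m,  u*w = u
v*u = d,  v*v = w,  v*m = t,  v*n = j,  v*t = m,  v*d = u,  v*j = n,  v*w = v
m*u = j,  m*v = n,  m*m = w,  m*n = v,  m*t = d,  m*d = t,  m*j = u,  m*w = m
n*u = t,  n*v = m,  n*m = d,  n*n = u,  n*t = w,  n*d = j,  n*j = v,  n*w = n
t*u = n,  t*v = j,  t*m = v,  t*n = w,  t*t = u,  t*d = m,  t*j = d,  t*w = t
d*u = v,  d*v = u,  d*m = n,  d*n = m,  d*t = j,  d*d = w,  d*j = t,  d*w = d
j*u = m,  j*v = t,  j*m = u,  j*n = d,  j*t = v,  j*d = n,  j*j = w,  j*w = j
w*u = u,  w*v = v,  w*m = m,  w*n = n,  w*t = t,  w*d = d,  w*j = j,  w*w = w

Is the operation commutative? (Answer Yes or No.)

n*v = m but v*n = j.
Since n and v do not commute, G is not abelian.

No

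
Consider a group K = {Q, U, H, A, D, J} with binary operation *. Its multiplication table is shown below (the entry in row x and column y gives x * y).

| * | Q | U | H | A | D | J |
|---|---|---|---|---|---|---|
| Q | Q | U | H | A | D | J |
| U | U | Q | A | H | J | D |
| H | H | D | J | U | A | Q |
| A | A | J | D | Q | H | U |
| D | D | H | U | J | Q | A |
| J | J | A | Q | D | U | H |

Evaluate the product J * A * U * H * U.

A

J * A = D
D * U = H
H * H = J
J * U = A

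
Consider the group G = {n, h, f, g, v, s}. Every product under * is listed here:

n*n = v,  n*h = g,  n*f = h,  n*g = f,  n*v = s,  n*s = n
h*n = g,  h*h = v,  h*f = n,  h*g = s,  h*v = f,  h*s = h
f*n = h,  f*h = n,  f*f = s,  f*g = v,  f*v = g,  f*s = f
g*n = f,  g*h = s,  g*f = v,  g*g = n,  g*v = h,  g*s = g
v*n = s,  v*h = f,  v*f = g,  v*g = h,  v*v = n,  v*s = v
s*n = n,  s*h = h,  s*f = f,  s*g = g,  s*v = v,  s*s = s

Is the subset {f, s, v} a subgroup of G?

No

v * v = n, which is not in {f, s, v}.
The subset is not closed under *, so it is not a subgroup.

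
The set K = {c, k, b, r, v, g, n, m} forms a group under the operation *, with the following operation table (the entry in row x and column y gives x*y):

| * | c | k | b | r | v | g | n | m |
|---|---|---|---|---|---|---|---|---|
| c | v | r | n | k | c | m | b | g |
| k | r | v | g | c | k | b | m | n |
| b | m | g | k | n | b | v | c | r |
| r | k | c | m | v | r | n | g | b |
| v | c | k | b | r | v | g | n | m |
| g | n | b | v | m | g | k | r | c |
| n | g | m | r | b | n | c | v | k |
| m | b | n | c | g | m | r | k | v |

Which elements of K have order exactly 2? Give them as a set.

{c, k, m, n, r}

Identity is v. Compute the order of each non-identity element by repeated multiplication:
  c: c → v  (order 2)
  k: k → v  (order 2)
  b: b → k → g → v  (order 4)
  r: r → v  (order 2)
  g: g → k → b → v  (order 4)
  n: n → v  (order 2)
  m: m → v  (order 2)
Elements of order 2: {c, k, m, n, r}.
(Structurally, K here is isomorphic to the dihedral group D_4.)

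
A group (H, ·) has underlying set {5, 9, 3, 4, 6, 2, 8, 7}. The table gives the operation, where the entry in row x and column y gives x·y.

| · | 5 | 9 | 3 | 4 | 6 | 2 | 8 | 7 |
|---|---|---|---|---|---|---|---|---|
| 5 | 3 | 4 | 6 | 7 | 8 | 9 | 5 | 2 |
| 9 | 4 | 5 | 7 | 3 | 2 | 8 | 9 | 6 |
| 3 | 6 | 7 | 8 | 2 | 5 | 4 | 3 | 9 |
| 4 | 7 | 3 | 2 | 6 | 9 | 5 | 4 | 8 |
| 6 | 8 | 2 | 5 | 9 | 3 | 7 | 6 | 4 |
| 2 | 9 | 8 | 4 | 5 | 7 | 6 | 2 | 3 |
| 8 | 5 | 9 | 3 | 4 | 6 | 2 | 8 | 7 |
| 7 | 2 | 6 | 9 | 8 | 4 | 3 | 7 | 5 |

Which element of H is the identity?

The identity e satisfies e·x = x for all x, so its row in the table reproduces the column headers.
Row 8 reads: 5, 9, 3, 4, 6, 2, 8, 7 — exactly the header order. So 8 is the identity.

8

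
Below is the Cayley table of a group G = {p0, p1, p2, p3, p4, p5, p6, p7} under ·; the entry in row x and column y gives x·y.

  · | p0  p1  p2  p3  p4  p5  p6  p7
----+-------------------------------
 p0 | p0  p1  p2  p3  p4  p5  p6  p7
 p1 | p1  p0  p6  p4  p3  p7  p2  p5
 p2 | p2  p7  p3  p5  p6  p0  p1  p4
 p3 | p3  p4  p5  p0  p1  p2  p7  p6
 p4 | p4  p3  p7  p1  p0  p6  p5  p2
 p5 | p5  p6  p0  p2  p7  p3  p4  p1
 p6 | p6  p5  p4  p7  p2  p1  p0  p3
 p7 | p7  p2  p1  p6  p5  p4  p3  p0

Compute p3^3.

p3^1 = p3
p3^2 = p3·p3 = p0
p3^3 = p0·p3 = p3

p3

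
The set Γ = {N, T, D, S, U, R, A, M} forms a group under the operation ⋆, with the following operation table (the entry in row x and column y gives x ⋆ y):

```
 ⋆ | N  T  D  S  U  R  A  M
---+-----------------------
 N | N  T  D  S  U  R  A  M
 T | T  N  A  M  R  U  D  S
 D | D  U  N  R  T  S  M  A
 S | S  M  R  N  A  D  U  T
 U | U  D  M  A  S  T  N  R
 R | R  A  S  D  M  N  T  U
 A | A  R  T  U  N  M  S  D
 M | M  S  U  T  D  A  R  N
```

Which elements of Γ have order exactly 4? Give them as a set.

{A, U}

Identity is N. Compute the order of each non-identity element by repeated multiplication:
  T: T → N  (order 2)
  D: D → N  (order 2)
  S: S → N  (order 2)
  U: U → S → A → N  (order 4)
  R: R → N  (order 2)
  A: A → S → U → N  (order 4)
  M: M → N  (order 2)
Elements of order 4: {A, U}.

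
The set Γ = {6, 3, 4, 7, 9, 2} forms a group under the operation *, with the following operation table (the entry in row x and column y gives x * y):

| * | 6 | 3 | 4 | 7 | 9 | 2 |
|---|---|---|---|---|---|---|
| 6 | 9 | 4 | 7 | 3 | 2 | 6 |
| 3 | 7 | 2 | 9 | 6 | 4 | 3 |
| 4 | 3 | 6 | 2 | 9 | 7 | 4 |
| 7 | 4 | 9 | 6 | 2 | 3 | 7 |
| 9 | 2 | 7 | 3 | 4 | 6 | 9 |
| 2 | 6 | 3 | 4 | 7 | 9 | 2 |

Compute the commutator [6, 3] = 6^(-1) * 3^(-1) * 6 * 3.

Identity is 2; from the table 6^(-1) = 9 and 3^(-1) = 3.
9 * 3 = 7
7 * 6 = 4
4 * 3 = 6

6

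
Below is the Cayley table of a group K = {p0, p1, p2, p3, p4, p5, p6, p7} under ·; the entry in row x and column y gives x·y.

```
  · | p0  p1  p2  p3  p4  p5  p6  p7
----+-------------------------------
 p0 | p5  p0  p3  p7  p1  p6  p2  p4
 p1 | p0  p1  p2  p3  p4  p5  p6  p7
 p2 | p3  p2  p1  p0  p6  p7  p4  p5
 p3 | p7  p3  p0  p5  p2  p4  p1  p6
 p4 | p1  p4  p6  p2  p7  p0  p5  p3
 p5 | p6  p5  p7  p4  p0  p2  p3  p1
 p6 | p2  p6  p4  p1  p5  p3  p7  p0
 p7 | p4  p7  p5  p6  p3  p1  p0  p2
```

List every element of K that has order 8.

{p0, p3, p4, p6}

Identity is p1. Compute the order of each non-identity element by repeated multiplication:
  p0: p0 → p5 → p6 → p2 → p3 → p7 → p4 → p1  (order 8)
  p2: p2 → p1  (order 2)
  p3: p3 → p5 → p4 → p2 → p0 → p7 → p6 → p1  (order 8)
  p4: p4 → p7 → p3 → p2 → p6 → p5 → p0 → p1  (order 8)
  p5: p5 → p2 → p7 → p1  (order 4)
  p6: p6 → p7 → p0 → p2 → p4 → p5 → p3 → p1  (order 8)
  p7: p7 → p2 → p5 → p1  (order 4)
Elements of order 8: {p0, p3, p4, p6}.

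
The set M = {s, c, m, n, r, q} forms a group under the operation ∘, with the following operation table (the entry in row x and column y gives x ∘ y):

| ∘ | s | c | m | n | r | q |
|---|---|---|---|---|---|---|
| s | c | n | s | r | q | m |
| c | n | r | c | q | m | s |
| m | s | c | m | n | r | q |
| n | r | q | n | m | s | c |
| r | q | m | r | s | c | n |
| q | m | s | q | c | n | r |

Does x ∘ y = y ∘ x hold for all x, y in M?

Check whether the table is symmetric across its main diagonal.
Every entry (row x, col y) equals the entry (row y, col x), so M is abelian.

Yes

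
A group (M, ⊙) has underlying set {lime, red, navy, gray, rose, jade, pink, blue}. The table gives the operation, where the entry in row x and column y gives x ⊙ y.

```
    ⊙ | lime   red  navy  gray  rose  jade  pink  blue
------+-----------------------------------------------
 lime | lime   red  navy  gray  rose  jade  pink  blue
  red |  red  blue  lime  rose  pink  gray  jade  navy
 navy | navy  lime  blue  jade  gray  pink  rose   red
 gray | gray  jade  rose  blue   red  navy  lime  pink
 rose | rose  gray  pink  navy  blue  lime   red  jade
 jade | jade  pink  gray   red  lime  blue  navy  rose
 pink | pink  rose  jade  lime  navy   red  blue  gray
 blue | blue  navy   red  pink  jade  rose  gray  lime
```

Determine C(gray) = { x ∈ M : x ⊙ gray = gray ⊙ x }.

Compare row gray with column gray entry by entry.
pink ⊙ gray = lime = gray ⊙ pink, so pink commutes with gray.
rose ⊙ gray = navy but gray ⊙ rose = red, so rose does not.
Collecting the elements that commute with gray: C(gray) = {blue, gray, lime, pink}.
(Structurally, M here is isomorphic to the quaternion group Q_8.)

{blue, gray, lime, pink}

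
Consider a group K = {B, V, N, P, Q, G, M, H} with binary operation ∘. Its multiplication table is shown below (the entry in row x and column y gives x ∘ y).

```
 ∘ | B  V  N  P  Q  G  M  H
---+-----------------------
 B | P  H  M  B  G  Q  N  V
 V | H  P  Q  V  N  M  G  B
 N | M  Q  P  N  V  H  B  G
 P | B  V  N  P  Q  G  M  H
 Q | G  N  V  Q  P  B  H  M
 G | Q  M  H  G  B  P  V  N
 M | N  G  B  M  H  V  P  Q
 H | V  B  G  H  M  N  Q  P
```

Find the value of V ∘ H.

Read row V, column H: V ∘ H = B.
(Structurally, K here is isomorphic to the elementary abelian group (Z_2)^3.)

B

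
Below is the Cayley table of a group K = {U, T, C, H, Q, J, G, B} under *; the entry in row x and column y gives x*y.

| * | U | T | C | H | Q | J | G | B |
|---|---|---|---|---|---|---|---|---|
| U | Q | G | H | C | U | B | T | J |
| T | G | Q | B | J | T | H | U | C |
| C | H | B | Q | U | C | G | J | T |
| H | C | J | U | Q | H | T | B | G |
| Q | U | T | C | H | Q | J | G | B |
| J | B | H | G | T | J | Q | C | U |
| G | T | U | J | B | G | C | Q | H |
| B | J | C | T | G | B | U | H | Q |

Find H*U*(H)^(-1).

The identity is Q. In row H, the entry Q sits in column H, so H^(-1) = H.
H*U = C
C*H = U

U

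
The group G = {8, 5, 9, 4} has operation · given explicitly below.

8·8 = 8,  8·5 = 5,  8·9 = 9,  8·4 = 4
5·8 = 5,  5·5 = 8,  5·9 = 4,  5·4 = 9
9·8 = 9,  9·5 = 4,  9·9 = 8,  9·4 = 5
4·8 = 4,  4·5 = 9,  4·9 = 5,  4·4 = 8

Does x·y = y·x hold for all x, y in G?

Yes

Check whether the table is symmetric across its main diagonal.
Every entry (row x, col y) equals the entry (row y, col x), so G is abelian.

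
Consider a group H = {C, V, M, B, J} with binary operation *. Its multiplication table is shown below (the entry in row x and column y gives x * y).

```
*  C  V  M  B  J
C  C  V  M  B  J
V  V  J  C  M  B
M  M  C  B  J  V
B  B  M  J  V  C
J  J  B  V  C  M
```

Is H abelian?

Check whether the table is symmetric across its main diagonal.
Every entry (row x, col y) equals the entry (row y, col x), so H is abelian.

Yes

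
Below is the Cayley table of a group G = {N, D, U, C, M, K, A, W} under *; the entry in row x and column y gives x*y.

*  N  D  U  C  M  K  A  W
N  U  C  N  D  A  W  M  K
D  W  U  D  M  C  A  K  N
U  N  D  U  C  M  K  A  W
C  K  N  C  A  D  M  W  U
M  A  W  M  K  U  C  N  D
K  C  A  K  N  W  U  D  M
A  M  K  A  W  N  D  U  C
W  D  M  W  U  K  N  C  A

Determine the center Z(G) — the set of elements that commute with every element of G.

An element z is central iff its row equals its column in the table.
For D: D*W = N ≠ M = W*D, so D ∉ Z.
Checking each element this way leaves Z(G) = {A, U}.

{A, U}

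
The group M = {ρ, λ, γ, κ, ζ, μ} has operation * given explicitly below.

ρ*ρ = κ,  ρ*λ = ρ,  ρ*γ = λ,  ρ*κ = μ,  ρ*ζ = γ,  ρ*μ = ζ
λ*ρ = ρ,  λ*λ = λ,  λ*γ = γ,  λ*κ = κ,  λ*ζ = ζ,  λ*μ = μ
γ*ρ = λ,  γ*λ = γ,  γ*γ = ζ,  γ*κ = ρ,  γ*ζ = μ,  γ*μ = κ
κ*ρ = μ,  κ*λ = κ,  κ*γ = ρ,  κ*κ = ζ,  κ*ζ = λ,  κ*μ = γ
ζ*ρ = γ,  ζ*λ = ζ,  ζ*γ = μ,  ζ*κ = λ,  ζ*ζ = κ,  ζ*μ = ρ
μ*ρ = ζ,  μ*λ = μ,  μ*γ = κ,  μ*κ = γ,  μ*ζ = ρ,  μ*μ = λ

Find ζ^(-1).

κ

First locate the identity: row λ matches the header, so λ is the identity.
Scan row ζ for λ: ζ*κ = λ. Hence ζ^(-1) = κ.
(Structurally, M here is isomorphic to the cyclic group Z_6.)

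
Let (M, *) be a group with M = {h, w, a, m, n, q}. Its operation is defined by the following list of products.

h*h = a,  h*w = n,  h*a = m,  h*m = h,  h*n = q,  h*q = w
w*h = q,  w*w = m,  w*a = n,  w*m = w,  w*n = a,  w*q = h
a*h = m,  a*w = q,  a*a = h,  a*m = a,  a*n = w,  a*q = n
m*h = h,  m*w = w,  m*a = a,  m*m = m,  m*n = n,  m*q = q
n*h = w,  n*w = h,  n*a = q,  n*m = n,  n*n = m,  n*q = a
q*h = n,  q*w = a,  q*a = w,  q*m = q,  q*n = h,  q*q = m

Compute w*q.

Read row w, column q: w*q = h.

h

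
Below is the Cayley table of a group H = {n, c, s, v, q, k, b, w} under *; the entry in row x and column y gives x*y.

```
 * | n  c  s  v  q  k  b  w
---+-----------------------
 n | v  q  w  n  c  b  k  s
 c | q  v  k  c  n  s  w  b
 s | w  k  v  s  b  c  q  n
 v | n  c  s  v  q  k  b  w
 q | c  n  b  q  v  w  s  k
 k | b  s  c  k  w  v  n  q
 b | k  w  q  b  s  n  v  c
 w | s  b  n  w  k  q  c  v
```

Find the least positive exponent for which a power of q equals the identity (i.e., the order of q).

2

The identity element is v (its row matches the header).
q^1 = q
q^2 = q*q = v
The first power of q equal to the identity is q^2, so ord(q) = 2.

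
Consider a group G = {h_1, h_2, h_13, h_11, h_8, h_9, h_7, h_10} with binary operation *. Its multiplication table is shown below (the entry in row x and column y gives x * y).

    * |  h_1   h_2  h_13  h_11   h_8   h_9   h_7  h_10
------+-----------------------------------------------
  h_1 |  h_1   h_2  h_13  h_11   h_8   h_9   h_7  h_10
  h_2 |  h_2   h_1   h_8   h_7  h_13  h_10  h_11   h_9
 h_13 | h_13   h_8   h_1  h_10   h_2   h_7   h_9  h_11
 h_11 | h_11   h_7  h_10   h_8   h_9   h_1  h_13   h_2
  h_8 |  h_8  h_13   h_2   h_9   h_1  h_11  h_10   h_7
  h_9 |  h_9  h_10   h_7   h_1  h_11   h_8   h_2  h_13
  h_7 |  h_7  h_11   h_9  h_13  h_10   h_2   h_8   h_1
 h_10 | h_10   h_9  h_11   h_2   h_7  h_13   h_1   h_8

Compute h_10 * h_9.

h_13

Read row h_10, column h_9: h_10 * h_9 = h_13.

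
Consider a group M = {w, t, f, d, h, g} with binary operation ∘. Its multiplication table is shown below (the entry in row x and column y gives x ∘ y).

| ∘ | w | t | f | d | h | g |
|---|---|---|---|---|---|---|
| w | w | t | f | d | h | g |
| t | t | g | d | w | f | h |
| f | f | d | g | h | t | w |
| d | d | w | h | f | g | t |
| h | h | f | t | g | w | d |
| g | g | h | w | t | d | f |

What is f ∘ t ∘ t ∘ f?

f ∘ t = d
d ∘ t = w
w ∘ f = f

f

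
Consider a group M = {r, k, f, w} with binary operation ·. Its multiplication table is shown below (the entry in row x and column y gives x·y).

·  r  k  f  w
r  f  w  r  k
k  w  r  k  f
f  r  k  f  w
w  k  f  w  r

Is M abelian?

Check whether the table is symmetric across its main diagonal.
Every entry (row x, col y) equals the entry (row y, col x), so M is abelian.
(In fact M ≅ the cyclic group Z_4.)

Yes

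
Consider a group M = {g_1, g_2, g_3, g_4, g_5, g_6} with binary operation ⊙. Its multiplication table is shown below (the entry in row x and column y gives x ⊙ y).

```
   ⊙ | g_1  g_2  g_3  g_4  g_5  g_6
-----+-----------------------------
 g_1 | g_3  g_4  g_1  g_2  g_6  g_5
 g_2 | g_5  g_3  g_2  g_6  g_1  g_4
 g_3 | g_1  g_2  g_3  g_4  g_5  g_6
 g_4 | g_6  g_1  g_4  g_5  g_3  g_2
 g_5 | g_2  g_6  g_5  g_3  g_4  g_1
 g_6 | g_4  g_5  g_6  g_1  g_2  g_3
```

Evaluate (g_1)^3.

g_1

g_1^1 = g_1
g_1^2 = g_1 ⊙ g_1 = g_3
g_1^3 = g_3 ⊙ g_1 = g_1
(Structurally, M here is isomorphic to the symmetric group S_3.)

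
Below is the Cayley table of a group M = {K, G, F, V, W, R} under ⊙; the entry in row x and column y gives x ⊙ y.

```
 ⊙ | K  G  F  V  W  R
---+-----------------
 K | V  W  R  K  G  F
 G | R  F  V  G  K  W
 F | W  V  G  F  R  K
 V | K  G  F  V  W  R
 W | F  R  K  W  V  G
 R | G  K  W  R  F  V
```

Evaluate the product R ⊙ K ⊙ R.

W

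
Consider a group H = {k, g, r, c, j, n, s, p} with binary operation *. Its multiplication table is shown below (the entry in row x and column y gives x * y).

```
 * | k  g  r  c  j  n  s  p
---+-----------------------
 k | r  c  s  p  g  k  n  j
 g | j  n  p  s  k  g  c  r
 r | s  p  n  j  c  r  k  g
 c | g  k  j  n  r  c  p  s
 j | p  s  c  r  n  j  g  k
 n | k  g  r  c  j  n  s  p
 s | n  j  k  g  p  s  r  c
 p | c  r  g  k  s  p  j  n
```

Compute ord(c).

2

The identity element is n (its row matches the header).
c^1 = c
c^2 = c * c = n
The first power of c equal to the identity is c^2, so ord(c) = 2.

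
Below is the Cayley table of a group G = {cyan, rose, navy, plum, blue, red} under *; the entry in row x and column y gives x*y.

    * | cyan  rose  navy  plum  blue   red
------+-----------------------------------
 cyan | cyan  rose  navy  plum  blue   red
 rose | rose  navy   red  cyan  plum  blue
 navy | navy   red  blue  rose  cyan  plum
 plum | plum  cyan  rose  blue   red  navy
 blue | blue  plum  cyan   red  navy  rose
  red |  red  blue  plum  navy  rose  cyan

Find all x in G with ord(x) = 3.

{blue, navy}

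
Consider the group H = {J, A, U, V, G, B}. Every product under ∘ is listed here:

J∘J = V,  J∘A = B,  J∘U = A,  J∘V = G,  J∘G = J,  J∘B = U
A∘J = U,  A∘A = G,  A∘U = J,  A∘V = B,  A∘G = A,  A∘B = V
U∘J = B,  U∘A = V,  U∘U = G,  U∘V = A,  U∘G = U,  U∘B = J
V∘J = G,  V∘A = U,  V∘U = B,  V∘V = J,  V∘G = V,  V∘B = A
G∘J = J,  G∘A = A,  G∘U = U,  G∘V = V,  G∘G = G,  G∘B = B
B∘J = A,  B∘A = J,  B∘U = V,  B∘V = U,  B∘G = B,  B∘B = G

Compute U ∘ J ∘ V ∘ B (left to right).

J

U ∘ J = B
B ∘ V = U
U ∘ B = J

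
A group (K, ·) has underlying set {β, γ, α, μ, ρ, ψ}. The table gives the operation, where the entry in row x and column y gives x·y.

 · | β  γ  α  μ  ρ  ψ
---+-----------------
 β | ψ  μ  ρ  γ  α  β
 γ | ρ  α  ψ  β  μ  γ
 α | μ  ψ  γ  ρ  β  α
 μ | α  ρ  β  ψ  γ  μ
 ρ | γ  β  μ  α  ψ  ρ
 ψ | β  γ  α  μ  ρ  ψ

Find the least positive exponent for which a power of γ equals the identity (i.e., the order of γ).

The identity element is ψ (its row matches the header).
γ^1 = γ
γ^2 = γ·γ = α
γ^3 = α·γ = ψ
The first power of γ equal to the identity is γ^3, so ord(γ) = 3.

3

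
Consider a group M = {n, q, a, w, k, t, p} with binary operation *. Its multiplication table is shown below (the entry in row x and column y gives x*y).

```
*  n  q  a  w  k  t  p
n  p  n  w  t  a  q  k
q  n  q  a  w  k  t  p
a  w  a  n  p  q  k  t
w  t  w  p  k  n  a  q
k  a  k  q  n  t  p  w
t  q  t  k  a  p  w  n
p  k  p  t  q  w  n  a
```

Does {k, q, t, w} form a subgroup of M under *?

No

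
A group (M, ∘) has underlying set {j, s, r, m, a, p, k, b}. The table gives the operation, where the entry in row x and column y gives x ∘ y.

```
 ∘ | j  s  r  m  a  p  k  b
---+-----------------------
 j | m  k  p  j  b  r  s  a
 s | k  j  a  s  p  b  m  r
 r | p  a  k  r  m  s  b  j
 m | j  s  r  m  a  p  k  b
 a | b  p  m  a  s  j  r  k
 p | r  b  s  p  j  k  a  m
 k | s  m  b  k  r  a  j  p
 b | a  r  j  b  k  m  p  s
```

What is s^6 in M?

s^1 = s
s^2 = s ∘ s = j
s^3 = j ∘ s = k
s^4 = k ∘ s = m
s^5 = m ∘ s = s
s^6 = s ∘ s = j

j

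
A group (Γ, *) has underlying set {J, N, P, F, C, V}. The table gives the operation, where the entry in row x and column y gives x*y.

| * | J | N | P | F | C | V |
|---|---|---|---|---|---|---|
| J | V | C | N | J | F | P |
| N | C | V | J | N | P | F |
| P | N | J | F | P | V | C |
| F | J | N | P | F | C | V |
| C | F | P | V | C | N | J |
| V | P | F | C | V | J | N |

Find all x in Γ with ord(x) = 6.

{C, J}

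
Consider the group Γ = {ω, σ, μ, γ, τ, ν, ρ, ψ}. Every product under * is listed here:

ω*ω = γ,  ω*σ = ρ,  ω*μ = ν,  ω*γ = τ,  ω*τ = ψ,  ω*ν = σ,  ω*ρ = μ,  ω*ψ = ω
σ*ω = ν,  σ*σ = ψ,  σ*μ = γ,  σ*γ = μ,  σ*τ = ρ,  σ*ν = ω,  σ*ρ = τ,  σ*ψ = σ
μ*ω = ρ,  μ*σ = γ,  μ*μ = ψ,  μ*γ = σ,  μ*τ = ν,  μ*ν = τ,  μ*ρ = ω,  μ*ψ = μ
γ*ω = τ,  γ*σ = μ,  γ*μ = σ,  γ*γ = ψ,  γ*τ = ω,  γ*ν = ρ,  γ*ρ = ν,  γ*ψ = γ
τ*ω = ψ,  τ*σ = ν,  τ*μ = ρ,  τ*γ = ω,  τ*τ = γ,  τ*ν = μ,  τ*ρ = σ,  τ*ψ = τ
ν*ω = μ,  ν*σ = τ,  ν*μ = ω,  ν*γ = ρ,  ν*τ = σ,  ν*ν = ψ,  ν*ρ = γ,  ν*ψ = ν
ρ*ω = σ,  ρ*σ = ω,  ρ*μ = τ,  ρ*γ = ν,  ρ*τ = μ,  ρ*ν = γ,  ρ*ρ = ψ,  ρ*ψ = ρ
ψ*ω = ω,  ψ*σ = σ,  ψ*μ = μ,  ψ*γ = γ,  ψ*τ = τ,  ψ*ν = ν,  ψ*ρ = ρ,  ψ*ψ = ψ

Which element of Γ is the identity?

The identity e satisfies e * x = x for all x, so its row in the table reproduces the column headers.
Row ψ reads: ω, σ, μ, γ, τ, ν, ρ, ψ — exactly the header order. So ψ is the identity.

ψ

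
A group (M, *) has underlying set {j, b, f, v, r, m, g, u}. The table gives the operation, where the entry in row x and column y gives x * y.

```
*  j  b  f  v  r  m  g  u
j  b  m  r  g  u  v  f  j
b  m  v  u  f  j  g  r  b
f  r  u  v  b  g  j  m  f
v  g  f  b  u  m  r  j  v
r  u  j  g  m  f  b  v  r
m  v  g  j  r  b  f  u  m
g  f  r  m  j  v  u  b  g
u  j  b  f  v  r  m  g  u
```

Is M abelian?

Yes

Check whether the table is symmetric across its main diagonal.
Every entry (row x, col y) equals the entry (row y, col x), so M is abelian.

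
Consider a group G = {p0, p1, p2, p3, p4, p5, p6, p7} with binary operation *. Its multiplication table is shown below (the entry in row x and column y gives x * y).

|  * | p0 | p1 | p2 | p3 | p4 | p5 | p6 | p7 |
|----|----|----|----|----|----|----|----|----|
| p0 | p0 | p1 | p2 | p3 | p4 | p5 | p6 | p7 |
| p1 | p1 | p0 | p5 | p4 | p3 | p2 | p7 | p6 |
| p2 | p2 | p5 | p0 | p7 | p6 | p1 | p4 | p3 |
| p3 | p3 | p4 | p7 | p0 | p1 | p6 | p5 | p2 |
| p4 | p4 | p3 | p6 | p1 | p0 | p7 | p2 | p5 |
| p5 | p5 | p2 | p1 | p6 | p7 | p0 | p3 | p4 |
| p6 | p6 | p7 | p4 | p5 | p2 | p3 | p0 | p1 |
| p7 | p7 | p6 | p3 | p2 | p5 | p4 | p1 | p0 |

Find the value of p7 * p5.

p4

Read row p7, column p5: p7 * p5 = p4.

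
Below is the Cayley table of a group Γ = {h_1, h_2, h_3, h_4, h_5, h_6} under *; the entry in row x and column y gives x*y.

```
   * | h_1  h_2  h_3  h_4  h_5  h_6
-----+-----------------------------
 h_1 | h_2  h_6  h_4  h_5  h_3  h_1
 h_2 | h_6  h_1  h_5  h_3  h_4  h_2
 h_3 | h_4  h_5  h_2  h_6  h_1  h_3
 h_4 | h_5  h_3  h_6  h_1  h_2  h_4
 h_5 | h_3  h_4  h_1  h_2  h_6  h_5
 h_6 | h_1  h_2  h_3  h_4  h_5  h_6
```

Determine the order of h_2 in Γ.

The identity element is h_6 (its row matches the header).
h_2^1 = h_2
h_2^2 = h_2*h_2 = h_1
h_2^3 = h_1*h_2 = h_6
The first power of h_2 equal to the identity is h_2^3, so ord(h_2) = 3.

3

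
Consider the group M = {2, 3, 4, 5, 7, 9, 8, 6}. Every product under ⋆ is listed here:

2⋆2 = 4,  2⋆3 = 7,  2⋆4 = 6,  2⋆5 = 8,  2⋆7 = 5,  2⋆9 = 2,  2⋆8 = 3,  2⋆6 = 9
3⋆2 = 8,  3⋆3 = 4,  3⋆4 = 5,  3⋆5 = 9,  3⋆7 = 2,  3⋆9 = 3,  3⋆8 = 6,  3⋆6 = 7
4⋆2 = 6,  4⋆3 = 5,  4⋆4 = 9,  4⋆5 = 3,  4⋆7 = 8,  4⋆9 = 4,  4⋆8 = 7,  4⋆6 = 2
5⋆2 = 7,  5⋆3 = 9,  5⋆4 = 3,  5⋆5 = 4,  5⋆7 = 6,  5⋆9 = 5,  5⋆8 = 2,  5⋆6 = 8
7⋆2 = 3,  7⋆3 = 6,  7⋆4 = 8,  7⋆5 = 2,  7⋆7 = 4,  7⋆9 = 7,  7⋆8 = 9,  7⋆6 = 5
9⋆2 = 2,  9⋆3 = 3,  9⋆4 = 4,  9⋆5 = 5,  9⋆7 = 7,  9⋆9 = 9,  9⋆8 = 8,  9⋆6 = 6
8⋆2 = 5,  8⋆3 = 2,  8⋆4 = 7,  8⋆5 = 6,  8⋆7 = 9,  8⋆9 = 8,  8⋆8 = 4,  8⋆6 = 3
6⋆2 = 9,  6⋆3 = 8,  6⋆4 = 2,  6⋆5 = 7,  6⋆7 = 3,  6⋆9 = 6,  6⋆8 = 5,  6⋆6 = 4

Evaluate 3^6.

3^1 = 3
3^2 = 3 ⋆ 3 = 4
3^3 = 4 ⋆ 3 = 5
3^4 = 5 ⋆ 3 = 9
3^5 = 9 ⋆ 3 = 3
3^6 = 3 ⋆ 3 = 4

4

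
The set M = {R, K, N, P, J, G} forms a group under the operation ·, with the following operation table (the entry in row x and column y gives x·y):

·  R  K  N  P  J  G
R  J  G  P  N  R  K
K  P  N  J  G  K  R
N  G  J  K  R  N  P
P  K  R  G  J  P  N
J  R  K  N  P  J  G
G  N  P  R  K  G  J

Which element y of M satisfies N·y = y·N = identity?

First locate the identity: row J matches the header, so J is the identity.
Scan row N for J: N·K = J. Hence N^(-1) = K.
(Structurally, M here is isomorphic to the symmetric group S_3.)

K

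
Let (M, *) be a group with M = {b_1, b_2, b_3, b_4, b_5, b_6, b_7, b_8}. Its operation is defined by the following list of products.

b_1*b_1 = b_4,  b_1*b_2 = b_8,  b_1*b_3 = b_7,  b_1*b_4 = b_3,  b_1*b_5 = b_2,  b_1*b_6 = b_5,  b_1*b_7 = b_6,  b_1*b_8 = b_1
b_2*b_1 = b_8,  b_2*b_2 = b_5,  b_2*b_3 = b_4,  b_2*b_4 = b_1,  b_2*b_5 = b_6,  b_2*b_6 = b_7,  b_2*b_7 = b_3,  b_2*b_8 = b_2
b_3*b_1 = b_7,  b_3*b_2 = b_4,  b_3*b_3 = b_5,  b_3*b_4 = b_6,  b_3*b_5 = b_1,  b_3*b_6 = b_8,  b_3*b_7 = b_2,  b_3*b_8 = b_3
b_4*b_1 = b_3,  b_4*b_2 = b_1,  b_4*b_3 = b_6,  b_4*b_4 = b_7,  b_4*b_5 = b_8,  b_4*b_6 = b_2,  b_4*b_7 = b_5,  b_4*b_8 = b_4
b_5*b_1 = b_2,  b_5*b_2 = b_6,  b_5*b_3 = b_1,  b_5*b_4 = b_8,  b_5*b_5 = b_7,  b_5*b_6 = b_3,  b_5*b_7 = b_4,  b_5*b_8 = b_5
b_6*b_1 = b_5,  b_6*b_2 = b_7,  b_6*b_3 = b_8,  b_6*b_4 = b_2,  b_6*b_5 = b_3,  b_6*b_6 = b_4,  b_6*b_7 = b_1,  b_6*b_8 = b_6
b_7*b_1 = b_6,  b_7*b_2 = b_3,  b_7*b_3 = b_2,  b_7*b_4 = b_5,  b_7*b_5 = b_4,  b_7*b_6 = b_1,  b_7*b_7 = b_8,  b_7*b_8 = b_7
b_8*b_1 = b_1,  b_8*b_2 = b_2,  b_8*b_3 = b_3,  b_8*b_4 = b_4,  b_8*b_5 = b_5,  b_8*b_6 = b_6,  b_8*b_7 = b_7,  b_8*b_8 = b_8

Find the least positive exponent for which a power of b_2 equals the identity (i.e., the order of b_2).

The identity element is b_8 (its row matches the header).
b_2^1 = b_2
b_2^2 = b_2 * b_2 = b_5
b_2^3 = b_5 * b_2 = b_6
b_2^4 = b_6 * b_2 = b_7
b_2^5 = b_7 * b_2 = b_3
b_2^6 = b_3 * b_2 = b_4
b_2^7 = b_4 * b_2 = b_1
b_2^8 = b_1 * b_2 = b_8
The first power of b_2 equal to the identity is b_2^8, so ord(b_2) = 8.

8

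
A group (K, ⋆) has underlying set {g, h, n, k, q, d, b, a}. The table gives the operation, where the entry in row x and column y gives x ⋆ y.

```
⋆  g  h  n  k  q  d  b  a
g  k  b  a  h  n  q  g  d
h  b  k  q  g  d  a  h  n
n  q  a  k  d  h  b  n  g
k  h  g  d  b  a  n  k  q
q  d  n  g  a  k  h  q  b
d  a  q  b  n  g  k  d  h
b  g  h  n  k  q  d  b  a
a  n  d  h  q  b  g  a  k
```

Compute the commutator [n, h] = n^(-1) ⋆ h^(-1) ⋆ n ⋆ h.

k

Identity is b; from the table n^(-1) = d and h^(-1) = g.
d ⋆ g = a
a ⋆ n = h
h ⋆ h = k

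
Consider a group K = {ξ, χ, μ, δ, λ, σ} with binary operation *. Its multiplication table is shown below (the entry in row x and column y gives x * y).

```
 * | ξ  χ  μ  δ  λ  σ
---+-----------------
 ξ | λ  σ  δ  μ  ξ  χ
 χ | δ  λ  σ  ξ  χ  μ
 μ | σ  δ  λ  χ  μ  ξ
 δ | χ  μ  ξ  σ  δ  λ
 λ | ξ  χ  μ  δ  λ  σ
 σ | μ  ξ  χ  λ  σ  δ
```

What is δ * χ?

Read row δ, column χ: δ * χ = μ.

μ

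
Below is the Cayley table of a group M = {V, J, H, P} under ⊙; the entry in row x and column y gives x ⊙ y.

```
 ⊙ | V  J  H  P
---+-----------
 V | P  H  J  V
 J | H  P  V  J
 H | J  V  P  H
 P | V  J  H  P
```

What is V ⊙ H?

J

Read row V, column H: V ⊙ H = J.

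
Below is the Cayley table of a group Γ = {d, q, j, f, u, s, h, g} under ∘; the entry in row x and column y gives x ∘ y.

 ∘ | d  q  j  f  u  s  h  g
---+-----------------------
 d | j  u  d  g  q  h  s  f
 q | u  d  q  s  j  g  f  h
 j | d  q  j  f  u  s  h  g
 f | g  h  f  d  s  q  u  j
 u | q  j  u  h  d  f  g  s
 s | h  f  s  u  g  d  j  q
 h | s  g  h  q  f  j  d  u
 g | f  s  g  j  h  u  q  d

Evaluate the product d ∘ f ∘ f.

d ∘ f = g
g ∘ f = j

j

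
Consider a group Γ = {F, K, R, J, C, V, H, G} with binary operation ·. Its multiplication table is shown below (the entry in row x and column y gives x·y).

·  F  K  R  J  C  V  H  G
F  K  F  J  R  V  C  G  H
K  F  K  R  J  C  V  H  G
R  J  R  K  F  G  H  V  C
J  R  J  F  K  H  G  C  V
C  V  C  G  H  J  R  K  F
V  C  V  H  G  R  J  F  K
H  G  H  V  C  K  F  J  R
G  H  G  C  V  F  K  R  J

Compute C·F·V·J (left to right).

C·F = V
V·V = J
J·J = K

K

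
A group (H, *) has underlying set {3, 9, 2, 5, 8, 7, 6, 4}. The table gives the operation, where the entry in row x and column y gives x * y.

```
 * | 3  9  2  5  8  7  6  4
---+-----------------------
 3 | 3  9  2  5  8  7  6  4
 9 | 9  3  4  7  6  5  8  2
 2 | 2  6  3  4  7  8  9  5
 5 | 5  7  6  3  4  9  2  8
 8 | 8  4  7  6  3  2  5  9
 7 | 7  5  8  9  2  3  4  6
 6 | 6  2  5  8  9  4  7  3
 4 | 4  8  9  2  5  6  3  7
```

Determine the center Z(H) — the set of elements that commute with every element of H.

{3, 7}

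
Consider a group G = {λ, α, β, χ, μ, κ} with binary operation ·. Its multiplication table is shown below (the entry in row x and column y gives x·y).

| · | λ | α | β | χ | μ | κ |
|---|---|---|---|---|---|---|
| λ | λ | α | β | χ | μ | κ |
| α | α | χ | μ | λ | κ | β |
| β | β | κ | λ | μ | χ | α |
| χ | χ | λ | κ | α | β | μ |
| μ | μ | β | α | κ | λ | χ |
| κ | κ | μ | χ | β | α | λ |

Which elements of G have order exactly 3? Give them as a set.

{α, χ}

Identity is λ. Compute the order of each non-identity element by repeated multiplication:
  α: α → χ → λ  (order 3)
  β: β → λ  (order 2)
  χ: χ → α → λ  (order 3)
  μ: μ → λ  (order 2)
  κ: κ → λ  (order 2)
Elements of order 3: {α, χ}.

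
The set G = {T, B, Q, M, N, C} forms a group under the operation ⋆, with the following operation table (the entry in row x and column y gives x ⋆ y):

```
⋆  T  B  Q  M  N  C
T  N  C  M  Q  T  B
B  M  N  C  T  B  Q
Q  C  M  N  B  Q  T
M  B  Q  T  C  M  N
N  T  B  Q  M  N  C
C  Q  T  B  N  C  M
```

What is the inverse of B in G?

First locate the identity: row N matches the header, so N is the identity.
Scan row B for N: B ⋆ B = N. Hence B^(-1) = B.

B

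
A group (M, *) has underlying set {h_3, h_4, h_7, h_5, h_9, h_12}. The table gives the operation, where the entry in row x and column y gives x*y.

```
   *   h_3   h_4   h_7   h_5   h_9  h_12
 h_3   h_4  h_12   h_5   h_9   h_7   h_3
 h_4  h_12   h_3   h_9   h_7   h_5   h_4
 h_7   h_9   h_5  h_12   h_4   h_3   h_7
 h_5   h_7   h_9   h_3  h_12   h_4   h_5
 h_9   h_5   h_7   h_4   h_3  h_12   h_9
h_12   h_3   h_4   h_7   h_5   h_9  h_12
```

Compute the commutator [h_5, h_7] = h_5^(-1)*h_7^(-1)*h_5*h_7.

h_4

Identity is h_12; from the table h_5^(-1) = h_5 and h_7^(-1) = h_7.
h_5*h_7 = h_3
h_3*h_5 = h_9
h_9*h_7 = h_4
(Structurally, M here is isomorphic to the symmetric group S_3.)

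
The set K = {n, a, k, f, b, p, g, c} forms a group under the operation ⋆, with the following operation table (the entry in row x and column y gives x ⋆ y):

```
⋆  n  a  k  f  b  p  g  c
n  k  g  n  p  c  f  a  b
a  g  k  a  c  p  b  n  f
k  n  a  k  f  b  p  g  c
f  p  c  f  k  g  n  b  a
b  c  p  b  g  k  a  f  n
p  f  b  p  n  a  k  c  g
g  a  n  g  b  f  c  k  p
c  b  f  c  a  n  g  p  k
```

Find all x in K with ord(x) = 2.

Identity is k. Compute the order of each non-identity element by repeated multiplication:
  n: n → k  (order 2)
  a: a → k  (order 2)
  f: f → k  (order 2)
  b: b → k  (order 2)
  p: p → k  (order 2)
  g: g → k  (order 2)
  c: c → k  (order 2)
Elements of order 2: {a, b, c, f, g, n, p}.
(Structurally, K here is isomorphic to the elementary abelian group (Z_2)^3.)

{a, b, c, f, g, n, p}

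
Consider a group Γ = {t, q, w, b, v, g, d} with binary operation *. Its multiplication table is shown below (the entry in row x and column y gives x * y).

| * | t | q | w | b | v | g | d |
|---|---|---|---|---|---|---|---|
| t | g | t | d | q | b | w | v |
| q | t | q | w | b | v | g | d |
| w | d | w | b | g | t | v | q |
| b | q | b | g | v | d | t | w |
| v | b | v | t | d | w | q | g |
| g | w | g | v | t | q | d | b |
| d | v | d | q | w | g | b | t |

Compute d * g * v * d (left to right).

t

d * g = b
b * v = d
d * d = t
(Structurally, Γ here is isomorphic to the cyclic group Z_7.)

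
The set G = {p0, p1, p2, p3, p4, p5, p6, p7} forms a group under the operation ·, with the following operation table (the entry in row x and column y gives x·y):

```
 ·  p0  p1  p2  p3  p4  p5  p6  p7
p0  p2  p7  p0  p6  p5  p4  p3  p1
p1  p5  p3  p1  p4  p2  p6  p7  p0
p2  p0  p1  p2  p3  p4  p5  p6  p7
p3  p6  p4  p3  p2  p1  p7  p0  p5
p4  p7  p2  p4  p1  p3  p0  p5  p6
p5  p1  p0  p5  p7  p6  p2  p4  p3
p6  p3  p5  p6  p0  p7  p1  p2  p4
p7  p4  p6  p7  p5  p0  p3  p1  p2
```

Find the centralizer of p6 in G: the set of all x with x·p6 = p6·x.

{p0, p2, p3, p6}

Compare row p6 with column p6 entry by entry.
p0·p6 = p3 = p6·p0, so p0 commutes with p6.
p5·p6 = p4 but p6·p5 = p1, so p5 does not.
Collecting the elements that commute with p6: C(p6) = {p0, p2, p3, p6}.
(Structurally, G here is isomorphic to the dihedral group D_4.)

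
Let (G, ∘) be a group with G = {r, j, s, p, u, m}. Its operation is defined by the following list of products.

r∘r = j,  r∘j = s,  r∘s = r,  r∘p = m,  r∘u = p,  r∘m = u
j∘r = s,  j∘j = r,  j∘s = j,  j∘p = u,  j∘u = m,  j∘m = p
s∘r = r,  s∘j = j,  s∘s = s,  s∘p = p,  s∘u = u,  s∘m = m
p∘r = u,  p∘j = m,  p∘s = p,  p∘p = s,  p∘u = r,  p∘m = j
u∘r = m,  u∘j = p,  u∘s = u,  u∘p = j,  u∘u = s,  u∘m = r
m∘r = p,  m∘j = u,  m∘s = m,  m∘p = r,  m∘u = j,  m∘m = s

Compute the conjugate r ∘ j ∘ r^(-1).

j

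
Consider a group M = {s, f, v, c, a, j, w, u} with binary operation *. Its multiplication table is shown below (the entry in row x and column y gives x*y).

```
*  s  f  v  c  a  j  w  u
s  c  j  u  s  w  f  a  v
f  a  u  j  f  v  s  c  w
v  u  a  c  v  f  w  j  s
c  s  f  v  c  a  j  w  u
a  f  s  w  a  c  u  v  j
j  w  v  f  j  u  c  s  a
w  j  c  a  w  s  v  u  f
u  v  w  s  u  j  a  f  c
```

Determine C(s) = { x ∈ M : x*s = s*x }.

Compare row s with column s entry by entry.
u*s = v = s*u, so u commutes with s.
w*s = j but s*w = a, so w does not.
Collecting the elements that commute with s: C(s) = {c, s, u, v}.
(Structurally, M here is isomorphic to the dihedral group D_4.)

{c, s, u, v}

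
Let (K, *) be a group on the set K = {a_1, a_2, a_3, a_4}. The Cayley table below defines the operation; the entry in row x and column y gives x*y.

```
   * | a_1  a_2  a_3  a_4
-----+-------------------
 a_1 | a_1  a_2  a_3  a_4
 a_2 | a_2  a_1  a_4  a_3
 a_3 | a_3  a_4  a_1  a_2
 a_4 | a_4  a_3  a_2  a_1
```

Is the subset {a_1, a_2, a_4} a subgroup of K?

a_2*a_4 = a_3, which is not in {a_1, a_2, a_4}.
The subset is not closed under *, so it is not a subgroup.

No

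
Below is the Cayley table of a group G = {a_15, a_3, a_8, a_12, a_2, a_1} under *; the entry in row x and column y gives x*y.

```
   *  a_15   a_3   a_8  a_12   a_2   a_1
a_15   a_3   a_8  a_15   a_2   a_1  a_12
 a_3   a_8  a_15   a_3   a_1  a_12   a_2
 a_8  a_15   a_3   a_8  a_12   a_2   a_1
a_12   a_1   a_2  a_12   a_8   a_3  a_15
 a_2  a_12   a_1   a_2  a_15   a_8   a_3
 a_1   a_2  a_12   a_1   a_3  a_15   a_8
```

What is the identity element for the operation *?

The identity e satisfies e*x = x for all x, so its row in the table reproduces the column headers.
Row a_8 reads: a_15, a_3, a_8, a_12, a_2, a_1 — exactly the header order. So a_8 is the identity.

a_8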